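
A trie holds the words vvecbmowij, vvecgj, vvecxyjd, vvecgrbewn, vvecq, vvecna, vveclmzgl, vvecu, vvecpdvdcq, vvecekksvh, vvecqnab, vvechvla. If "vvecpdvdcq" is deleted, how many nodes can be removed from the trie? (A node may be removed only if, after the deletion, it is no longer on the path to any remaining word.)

After clearing the end-marker at "vvecpdvdcq", prune upward until reaching a node still needed by another word.
The suffix "pdvdcq" (6 nodes) is used only by "vvecpdvdcq"; the node for "vvec" still has the child "b", so pruning stops there.
Nodes removed: 6

6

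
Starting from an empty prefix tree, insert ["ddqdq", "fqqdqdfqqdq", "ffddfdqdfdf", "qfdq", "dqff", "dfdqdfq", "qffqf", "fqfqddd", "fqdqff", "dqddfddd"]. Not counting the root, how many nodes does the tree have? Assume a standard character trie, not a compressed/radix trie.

Trace insertions, counting only characters that open a new branch:
  "ddqdq" → 5 new (d, d, q, d, q)
  "fqqdqdfqqdq" → 11 new (f, q, q, d, q, d, f, q, q, d, q)
  "ffddfdqdfdf" → prefix "f" already present; 10 new (f, d, d, f, d, q, d, f, d, f)
  "qfdq" → 4 new (q, f, d, q)
  "dqff" → prefix "d" already present; 3 new (q, f, f)
  "dfdqdfq" → prefix "d" already present; 6 new (f, d, q, d, f, q)
  "qffqf" → prefix "qf" already present; 3 new (f, q, f)
  "fqfqddd" → prefix "fq" already present; 5 new (f, q, d, d, d)
  "fqdqff" → prefix "fq" already present; 4 new (d, q, f, f)
  "dqddfddd" → prefix "dq" already present; 6 new (d, d, f, d, d, d)
Total nodes = 5 + 11 + 10 + 4 + 3 + 6 + 3 + 5 + 4 + 6 = 57

57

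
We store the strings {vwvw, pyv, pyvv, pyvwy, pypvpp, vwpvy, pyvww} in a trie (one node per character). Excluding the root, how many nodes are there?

Trie structure (* marks end of a word):
(root)
├─ p
│  └─ y
│     ├─ p
│     │  └─ v
│     │     └─ p
│     │        └─ p *
│     └─ v *
│        ├─ v *
│        └─ w
│           ├─ w *
│           └─ y *
└─ v
   └─ w
      ├─ p
      │  └─ v
      │     └─ y *
      └─ v
         └─ w *
Counting every labelled node above: 18.

18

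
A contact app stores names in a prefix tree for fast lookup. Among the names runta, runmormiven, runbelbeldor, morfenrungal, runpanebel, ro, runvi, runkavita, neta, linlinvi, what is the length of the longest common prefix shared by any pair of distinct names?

3

Equivalently: take the maximum, over all pairs, of their longest common prefix length.
"runbelbeldor" and "runkavita" agree on "run" (3 characters) before diverging; nothing deeper is shared.
Longest shared-prefix length: 3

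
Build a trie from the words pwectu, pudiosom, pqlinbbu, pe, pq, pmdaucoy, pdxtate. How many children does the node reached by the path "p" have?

6

The children of the "p" node are the distinct next characters among strings starting with "p".
Distinct next characters after "p": d, e, m, q, u, w.
That node has 6 child edges.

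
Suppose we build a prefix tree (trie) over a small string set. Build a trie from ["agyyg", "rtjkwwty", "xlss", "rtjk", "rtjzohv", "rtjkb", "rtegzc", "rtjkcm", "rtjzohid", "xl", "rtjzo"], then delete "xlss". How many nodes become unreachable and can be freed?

A node on "xlss"'s path can go only if nothing else ends at it or branches off below it.
The suffix "ss" (2 nodes) is used only by "xlss"; "xl" is itself a stored word, so pruning stops there.
Nodes removed: 2

2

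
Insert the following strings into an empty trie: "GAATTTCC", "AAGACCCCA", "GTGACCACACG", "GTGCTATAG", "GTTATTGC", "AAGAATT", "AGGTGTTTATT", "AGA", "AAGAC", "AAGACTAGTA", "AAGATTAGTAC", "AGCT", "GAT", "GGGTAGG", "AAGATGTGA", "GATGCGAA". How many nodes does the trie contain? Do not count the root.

For each word, the new-node count is its length minus the longest prefix already in the trie:
  "GAATTTCC" → 8 new (G, A, A, T, T, T, C, C)
  "AAGACCCCA" → 9 new (A, A, G, A, C, C, C, C, A)
  "GTGACCACACG" → prefix "G" already present; 10 new (T, G, A, C, C, A, C, A, C, G)
  "GTGCTATAG" → prefix "GTG" already present; 6 new (C, T, A, T, A, G)
  "GTTATTGC" → prefix "GT" already present; 6 new (T, A, T, T, G, C)
  "AAGAATT" → prefix "AAGA" already present; 3 new (A, T, T)
  "AGGTGTTTATT" → prefix "A" already present; 10 new (G, G, T, G, T, T, T, A, T, T)
  "AGA" → prefix "AG" already present; 1 new (A)
  "AAGAC" → prefix "AAGAC" already present; 0 new (none)
  "AAGACTAGTA" → prefix "AAGAC" already present; 5 new (T, A, G, T, A)
  "AAGATTAGTAC" → prefix "AAGA" already present; 7 new (T, T, A, G, T, A, C)
  "AGCT" → prefix "AG" already present; 2 new (C, T)
  "GAT" → prefix "GA" already present; 1 new (T)
  "GGGTAGG" → prefix "G" already present; 6 new (G, G, T, A, G, G)
  "AAGATGTGA" → prefix "AAGAT" already present; 4 new (G, T, G, A)
  "GATGCGAA" → prefix "GAT" already present; 5 new (G, C, G, A, A)
Total nodes = 8 + 9 + 10 + 6 + 6 + 3 + 10 + 1 + 0 + 5 + 7 + 2 + 1 + 6 + 4 + 5 = 83

83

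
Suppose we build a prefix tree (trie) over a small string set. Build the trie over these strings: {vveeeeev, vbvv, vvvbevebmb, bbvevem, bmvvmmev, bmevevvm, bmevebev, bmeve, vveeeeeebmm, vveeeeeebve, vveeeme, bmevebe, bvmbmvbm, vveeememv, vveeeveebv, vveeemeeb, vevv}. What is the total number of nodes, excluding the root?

For each word, the new-node count is its length minus the longest prefix already in the trie:
  "vveeeeev" → 8 new (v, v, e, e, e, e, e, v)
  "vbvv" → prefix "v" already present; 3 new (b, v, v)
  "vvvbevebmb" → prefix "vv" already present; 8 new (v, b, e, v, e, b, m, b)
  "bbvevem" → 7 new (b, b, v, e, v, e, m)
  "bmvvmmev" → prefix "b" already present; 7 new (m, v, v, m, m, e, v)
  "bmevevvm" → prefix "bm" already present; 6 new (e, v, e, v, v, m)
  "bmevebev" → prefix "bmeve" already present; 3 new (b, e, v)
  "bmeve" → prefix "bmeve" already present; 0 new (none)
  "vveeeeeebmm" → prefix "vveeeee" already present; 4 new (e, b, m, m)
  "vveeeeeebve" → prefix "vveeeeeeb" already present; 2 new (v, e)
  "vveeeme" → prefix "vveee" already present; 2 new (m, e)
  "bmevebe" → prefix "bmevebe" already present; 0 new (none)
  "bvmbmvbm" → prefix "b" already present; 7 new (v, m, b, m, v, b, m)
  "vveeememv" → prefix "vveeeme" already present; 2 new (m, v)
  "vveeeveebv" → prefix "vveee" already present; 5 new (v, e, e, b, v)
  "vveeemeeb" → prefix "vveeeme" already present; 2 new (e, b)
  "vevv" → prefix "v" already present; 3 new (e, v, v)
Total nodes = 8 + 3 + 8 + 7 + 7 + 6 + 3 + 0 + 4 + 2 + 2 + 0 + 7 + 2 + 5 + 2 + 3 = 69

69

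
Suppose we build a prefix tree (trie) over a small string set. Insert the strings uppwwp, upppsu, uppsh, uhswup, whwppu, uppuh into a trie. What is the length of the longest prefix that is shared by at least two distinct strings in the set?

The deepest shared node is where two words last agree before diverging.
"upppsu" and "uppsh" agree on "upp" (3 characters) before diverging; nothing deeper is shared.
Longest shared-prefix length: 3

3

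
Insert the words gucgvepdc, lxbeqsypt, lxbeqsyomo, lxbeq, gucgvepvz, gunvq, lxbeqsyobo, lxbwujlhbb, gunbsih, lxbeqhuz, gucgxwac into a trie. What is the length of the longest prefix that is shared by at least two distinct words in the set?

8

The deepest shared node is where two words last agree before diverging.
e.g. "lxbeqsyobo" and "lxbeqsyomo" share the prefix "lxbeqsyo" of length 8; no pair shares a longer one.
Longest shared-prefix length: 8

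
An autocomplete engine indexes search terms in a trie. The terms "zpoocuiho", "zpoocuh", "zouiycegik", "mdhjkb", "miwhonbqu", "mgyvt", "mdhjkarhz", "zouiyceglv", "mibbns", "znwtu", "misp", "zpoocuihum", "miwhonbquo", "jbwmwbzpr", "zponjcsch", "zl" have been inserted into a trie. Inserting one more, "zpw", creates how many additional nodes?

1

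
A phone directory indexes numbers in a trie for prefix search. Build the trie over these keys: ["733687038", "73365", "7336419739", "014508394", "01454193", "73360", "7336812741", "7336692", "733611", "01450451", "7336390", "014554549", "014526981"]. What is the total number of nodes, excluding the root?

Count nodes per top-level branch (shared prefixes stored once):
  '0'-branch (01450451, 014508394, 014526981, 01454193, 014554549): 26 nodes
  '7'-branch (73360, 733611, 7336390, 7336419739, 73365, 7336692, 7336812741, 733687038): 30 nodes
Sum: 56

56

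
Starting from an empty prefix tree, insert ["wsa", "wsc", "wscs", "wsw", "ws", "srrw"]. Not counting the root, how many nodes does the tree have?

10

Insert word by word; a character creates a node only if that edge doesn't already exist:
  "wsa" → 3 new (w, s, a)
  "wsc" → prefix "ws" already present; 1 new (c)
  "wscs" → prefix "wsc" already present; 1 new (s)
  "wsw" → prefix "ws" already present; 1 new (w)
  "ws" → prefix "ws" already present; 0 new (none)
  "srrw" → 4 new (s, r, r, w)
Total nodes = 3 + 1 + 1 + 1 + 0 + 4 = 10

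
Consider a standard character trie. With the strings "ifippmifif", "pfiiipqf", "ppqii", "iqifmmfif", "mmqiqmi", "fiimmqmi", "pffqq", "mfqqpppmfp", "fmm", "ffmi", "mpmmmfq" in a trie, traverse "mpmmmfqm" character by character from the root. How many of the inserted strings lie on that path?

1

Walk "mpmmmfqm" from the root; an end-of-word marker is hit whenever a stored word is a prefix of "mpmmmfqm".
Prefixes of the query that are stored words: "mpmmmfq"
Count: 1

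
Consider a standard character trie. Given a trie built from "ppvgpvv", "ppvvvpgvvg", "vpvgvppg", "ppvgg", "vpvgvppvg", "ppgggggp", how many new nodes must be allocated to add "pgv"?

The longest prefix of "pgv" already in the trie is "p" (length 1).
New nodes needed: |"pgv"| − 1 = 3 − 1 = 2.

2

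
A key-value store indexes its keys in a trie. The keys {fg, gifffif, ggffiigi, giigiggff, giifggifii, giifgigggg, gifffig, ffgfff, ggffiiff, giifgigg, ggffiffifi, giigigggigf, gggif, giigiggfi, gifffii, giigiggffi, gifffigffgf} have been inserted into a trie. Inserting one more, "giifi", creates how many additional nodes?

1

"giif" is already a path in the trie; the remaining "i" must be added.
New nodes needed: |"giifi"| − 4 = 5 − 4 = 1.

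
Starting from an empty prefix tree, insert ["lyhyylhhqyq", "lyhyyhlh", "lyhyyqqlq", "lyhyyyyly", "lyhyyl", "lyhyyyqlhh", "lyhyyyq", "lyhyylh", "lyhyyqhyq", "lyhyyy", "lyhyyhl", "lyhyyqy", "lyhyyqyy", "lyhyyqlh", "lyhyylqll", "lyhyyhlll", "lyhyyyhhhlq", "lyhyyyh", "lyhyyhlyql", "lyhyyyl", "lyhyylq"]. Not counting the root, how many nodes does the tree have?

Insert word by word; a character creates a node only if that edge doesn't already exist:
  "lyhyylhhqyq" → 11 new (l, y, h, y, y, l, h, h, q, y, q)
  "lyhyyhlh" → prefix "lyhyy" already present; 3 new (h, l, h)
  "lyhyyqqlq" → prefix "lyhyy" already present; 4 new (q, q, l, q)
  "lyhyyyyly" → prefix "lyhyy" already present; 4 new (y, y, l, y)
  "lyhyyl" → prefix "lyhyyl" already present; 0 new (none)
  "lyhyyyqlhh" → prefix "lyhyyy" already present; 4 new (q, l, h, h)
  "lyhyyyq" → prefix "lyhyyyq" already present; 0 new (none)
  "lyhyylh" → prefix "lyhyylh" already present; 0 new (none)
  "lyhyyqhyq" → prefix "lyhyyq" already present; 3 new (h, y, q)
  "lyhyyy" → prefix "lyhyyy" already present; 0 new (none)
  "lyhyyhl" → prefix "lyhyyhl" already present; 0 new (none)
  "lyhyyqy" → prefix "lyhyyq" already present; 1 new (y)
  "lyhyyqyy" → prefix "lyhyyqy" already present; 1 new (y)
  "lyhyyqlh" → prefix "lyhyyq" already present; 2 new (l, h)
  "lyhyylqll" → prefix "lyhyyl" already present; 3 new (q, l, l)
  "lyhyyhlll" → prefix "lyhyyhl" already present; 2 new (l, l)
  "lyhyyyhhhlq" → prefix "lyhyyy" already present; 5 new (h, h, h, l, q)
  "lyhyyyh" → prefix "lyhyyyh" already present; 0 new (none)
  "lyhyyhlyql" → prefix "lyhyyhl" already present; 3 new (y, q, l)
  "lyhyyyl" → prefix "lyhyyy" already present; 1 new (l)
  "lyhyylq" → prefix "lyhyylq" already present; 0 new (none)
Total nodes = 11 + 3 + 4 + 4 + 0 + 4 + 0 + 0 + 3 + 0 + 0 + 1 + 1 + 2 + 3 + 2 + 5 + 0 + 3 + 1 + 0 = 47

47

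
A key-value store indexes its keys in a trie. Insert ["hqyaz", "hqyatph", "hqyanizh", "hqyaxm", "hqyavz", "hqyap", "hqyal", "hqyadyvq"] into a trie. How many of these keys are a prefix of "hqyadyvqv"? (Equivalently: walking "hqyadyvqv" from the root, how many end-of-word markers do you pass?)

1

Check each prefix of "hqyadyvqv" against the stored set — each match is an end-marker on the path.
Prefixes of the query that are stored words: "hqyadyvq"
Count: 1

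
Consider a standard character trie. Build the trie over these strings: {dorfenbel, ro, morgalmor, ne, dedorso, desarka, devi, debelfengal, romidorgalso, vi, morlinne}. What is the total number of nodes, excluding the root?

Insert word by word; a character creates a node only if that edge doesn't already exist:
  "dorfenbel" → 9 new (d, o, r, f, e, n, b, e, l)
  "ro" → 2 new (r, o)
  "morgalmor" → 9 new (m, o, r, g, a, l, m, o, r)
  "ne" → 2 new (n, e)
  "dedorso" → prefix "d" already present; 6 new (e, d, o, r, s, o)
  "desarka" → prefix "de" already present; 5 new (s, a, r, k, a)
  "devi" → prefix "de" already present; 2 new (v, i)
  "debelfengal" → prefix "de" already present; 9 new (b, e, l, f, e, n, g, a, l)
  "romidorgalso" → prefix "ro" already present; 10 new (m, i, d, o, r, g, a, l, s, o)
  "vi" → 2 new (v, i)
  "morlinne" → prefix "mor" already present; 5 new (l, i, n, n, e)
Total nodes = 9 + 2 + 9 + 2 + 6 + 5 + 2 + 9 + 10 + 2 + 5 = 61

61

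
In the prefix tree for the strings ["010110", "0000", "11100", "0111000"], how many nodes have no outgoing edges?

4

A leaf is a node with no children — equivalently, the end of a word that is not a proper prefix of any other stored word.
Those words: "0000", "010110", "0111000", "11100"
Leaf count: 4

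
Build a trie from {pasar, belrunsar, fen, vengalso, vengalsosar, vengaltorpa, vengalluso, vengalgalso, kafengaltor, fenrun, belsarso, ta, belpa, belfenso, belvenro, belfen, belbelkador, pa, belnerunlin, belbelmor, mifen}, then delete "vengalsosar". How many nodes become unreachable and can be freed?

3

A node on "vengalsosar"'s path can go only if nothing else ends at it or branches off below it.
The suffix "sar" (3 nodes) is used only by "vengalsosar"; "vengalso" is itself a stored word, so pruning stops there.
Nodes removed: 3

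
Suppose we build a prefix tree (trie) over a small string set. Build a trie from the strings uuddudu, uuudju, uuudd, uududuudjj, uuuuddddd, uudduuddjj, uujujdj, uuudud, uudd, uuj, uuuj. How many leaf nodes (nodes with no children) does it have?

9

Leaves are exactly the stored words that no other stored word extends.
Those words: "uuddudu", "uudduuddjj", "uududuudjj", "uujujdj", "uuudd", "uuudju", "uuudud", "uuuj", "uuuuddddd"
Leaf count: 9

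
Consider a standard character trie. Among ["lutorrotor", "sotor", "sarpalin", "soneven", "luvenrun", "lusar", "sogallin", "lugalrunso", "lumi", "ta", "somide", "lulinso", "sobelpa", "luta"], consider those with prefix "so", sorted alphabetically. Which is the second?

sogallin

Words with prefix "so", in lexicographic order: "sobelpa", "sogallin", "somide", "soneven", "sotor"
The 2nd is sogallin.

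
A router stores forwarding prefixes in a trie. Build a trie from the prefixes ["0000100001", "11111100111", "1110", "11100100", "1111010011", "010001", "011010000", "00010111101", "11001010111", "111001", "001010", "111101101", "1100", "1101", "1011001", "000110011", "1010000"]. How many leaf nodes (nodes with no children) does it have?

14

Leaves are exactly the stored words that no other stored word extends.
Those words: "0000100001", "00010111101", "000110011", "001010", "010001", "011010000", "1010000", "1011001", "11001010111", "1101", "11100100", "1111010011", "111101101", "11111100111"
Leaf count: 14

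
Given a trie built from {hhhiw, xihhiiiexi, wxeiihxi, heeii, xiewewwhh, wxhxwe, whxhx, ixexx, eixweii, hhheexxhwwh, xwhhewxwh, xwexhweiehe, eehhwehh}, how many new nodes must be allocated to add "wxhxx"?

Walking "wxhxx" from the root, the first 4 characters ("wxhx") follow existing edges; "x" is the first miss.
New nodes needed: |"wxhxx"| − 4 = 5 − 4 = 1.

1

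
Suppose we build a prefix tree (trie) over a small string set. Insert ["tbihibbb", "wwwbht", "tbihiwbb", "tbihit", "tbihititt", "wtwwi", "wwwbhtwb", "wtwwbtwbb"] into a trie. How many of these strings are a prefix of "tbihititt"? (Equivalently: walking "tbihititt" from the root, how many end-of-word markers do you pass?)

2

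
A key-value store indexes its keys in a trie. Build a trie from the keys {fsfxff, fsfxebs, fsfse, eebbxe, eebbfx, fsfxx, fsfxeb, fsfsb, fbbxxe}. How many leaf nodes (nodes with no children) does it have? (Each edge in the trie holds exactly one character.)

8

A leaf is a node with no children — equivalently, the end of a word that is not a proper prefix of any other stored word.
Those words: "eebbfx", "eebbxe", "fbbxxe", "fsfsb", "fsfse", "fsfxebs", "fsfxff", "fsfxx"
Leaf count: 8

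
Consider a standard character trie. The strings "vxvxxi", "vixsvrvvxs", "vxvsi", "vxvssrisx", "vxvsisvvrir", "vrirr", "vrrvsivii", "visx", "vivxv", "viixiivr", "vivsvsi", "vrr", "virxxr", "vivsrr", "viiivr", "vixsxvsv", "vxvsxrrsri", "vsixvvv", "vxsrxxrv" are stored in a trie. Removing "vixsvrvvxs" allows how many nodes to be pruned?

A node on "vixsvrvvxs"'s path can go only if nothing else ends at it or branches off below it.
The suffix "vrvvxs" (6 nodes) is used only by "vixsvrvvxs"; the node for "vixs" still has the child "x", so pruning stops there.
Nodes removed: 6

6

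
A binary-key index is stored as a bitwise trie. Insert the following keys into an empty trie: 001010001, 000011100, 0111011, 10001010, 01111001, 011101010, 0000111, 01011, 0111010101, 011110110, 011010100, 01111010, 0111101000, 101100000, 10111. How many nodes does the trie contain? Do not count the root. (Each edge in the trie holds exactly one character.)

Count nodes per top-level branch (shared prefixes stored once):
  '0'-branch (0000111, 000011100, 001010001, 01011, 011010100, 011101010, 0111010101, 0111011, 01111001, 01111010, 0111101000, 011110110): 45 nodes
  '1'-branch (10001010, 101100000, 10111): 16 nodes
Sum: 61

61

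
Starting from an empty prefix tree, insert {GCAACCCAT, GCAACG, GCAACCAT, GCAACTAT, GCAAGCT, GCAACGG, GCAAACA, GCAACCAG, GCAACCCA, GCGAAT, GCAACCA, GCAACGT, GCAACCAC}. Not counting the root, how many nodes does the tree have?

29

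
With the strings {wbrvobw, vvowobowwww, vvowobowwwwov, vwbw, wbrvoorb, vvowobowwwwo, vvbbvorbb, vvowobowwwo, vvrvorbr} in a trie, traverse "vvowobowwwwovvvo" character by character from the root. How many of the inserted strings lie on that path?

3

Walk "vvowobowwwwovvvo" from the root; an end-of-word marker is hit whenever a stored word is a prefix of "vvowobowwwwovvvo".
Prefixes of the query that are stored words: "vvowobowwww", "vvowobowwwwo", "vvowobowwwwov"
Count: 3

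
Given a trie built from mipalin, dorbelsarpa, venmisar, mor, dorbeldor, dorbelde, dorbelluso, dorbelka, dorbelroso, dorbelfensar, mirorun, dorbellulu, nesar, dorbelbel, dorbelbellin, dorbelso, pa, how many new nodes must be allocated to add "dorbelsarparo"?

2

"dorbelsarpa" is already a path in the trie; the remaining "ro" must be added.
So 13 − 11 = 2 new nodes.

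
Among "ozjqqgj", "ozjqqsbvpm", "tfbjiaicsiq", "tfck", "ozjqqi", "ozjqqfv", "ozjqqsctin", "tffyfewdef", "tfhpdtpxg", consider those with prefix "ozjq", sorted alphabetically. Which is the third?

ozjqqi

Words with prefix "ozjq", in lexicographic order: "ozjqqfv", "ozjqqgj", "ozjqqi", "ozjqqsbvpm", "ozjqqsctin"
The 3rd is ozjqqi.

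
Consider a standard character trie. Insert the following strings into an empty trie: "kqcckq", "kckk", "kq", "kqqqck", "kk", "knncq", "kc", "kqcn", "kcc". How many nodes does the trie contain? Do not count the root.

20

Trace insertions, counting only characters that open a new branch:
  "kqcckq" → 6 new (k, q, c, c, k, q)
  "kckk" → prefix "k" already present; 3 new (c, k, k)
  "kq" → prefix "kq" already present; 0 new (none)
  "kqqqck" → prefix "kq" already present; 4 new (q, q, c, k)
  "kk" → prefix "k" already present; 1 new (k)
  "knncq" → prefix "k" already present; 4 new (n, n, c, q)
  "kc" → prefix "kc" already present; 0 new (none)
  "kqcn" → prefix "kqc" already present; 1 new (n)
  "kcc" → prefix "kc" already present; 1 new (c)
Total nodes = 6 + 3 + 0 + 4 + 1 + 4 + 0 + 1 + 1 = 20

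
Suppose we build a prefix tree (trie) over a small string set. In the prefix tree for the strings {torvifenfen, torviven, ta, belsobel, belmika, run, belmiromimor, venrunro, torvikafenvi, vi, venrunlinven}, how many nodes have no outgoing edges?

A leaf is a node with no children — equivalently, the end of a word that is not a proper prefix of any other stored word.
Those words: "belmika", "belmiromimor", "belsobel", "run", "ta", "torvifenfen", "torvikafenvi", "torviven", "venrunlinven", "venrunro", "vi"
Leaf count: 11

11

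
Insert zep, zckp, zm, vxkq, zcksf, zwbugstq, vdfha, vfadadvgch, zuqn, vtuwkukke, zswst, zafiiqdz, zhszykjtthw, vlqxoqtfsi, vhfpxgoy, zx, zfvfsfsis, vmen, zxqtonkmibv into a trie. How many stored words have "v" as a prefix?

7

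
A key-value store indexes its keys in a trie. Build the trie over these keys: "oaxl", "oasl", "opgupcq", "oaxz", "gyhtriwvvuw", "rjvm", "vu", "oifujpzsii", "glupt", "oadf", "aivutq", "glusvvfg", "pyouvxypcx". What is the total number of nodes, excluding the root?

66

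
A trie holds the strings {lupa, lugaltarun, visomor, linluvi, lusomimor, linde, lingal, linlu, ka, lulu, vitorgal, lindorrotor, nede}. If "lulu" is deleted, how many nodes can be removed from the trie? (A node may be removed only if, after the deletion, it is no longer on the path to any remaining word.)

Walk "lulu" from the leaf back toward the root, removing each node that no remaining word uses.
The suffix "lu" (2 nodes) is used only by "lulu"; the node for "lu" still has the child "p", so pruning stops there.
Nodes removed: 2

2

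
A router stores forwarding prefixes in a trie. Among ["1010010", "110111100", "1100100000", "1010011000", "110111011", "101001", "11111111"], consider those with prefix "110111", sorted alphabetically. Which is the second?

Words with prefix "110111", in lexicographic order: "110111011", "110111100"
Position 2: 110111100

110111100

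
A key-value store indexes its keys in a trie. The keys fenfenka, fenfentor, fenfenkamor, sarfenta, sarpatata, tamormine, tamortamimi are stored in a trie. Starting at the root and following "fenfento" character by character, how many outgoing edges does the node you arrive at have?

The children of the "fenfento" node are the distinct next characters among strings starting with "fenfento".
Characters that immediately follow "fenfento" among the stored strings: {r}.
That node has 1 child edge.

1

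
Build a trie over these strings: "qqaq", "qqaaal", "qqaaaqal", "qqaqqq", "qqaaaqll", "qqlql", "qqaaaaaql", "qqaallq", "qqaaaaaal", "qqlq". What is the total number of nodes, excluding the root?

26

Trie structure (* marks end of a word):
(root)
└─ q
   └─ q
      ├─ a
      │  ├─ a
      │  │  ├─ a
      │  │  │  ├─ a
      │  │  │  │  └─ a
      │  │  │  │     ├─ a
      │  │  │  │     │  └─ l *
      │  │  │  │     └─ q
      │  │  │  │        └─ l *
      │  │  │  ├─ l *
      │  │  │  └─ q
      │  │  │     ├─ a
      │  │  │     │  └─ l *
      │  │  │     └─ l
      │  │  │        └─ l *
      │  │  └─ l
      │  │     └─ l
      │  │        └─ q *
      │  └─ q *
      │     └─ q
      │        └─ q *
      └─ l
         └─ q *
            └─ l *
Counting every labelled node above: 26.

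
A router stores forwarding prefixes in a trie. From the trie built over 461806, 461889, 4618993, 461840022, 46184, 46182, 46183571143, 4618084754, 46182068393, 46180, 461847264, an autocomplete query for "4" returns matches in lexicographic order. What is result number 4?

Words with prefix "4", in lexicographic order: "46180", "461806", "4618084754", "46182", "46182068393", "46183571143", "46184", "461840022", "461847264", "461889", "4618993"
Position 4: 46182

46182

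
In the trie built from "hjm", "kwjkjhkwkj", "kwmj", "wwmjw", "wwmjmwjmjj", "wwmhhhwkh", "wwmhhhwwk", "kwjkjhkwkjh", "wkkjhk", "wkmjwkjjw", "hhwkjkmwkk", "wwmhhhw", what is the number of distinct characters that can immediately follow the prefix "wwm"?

Follow the path "wwm" to its node, then look at its outgoing edges.
Distinct next characters after "wwm": h, j.
That node has 2 child edges.

2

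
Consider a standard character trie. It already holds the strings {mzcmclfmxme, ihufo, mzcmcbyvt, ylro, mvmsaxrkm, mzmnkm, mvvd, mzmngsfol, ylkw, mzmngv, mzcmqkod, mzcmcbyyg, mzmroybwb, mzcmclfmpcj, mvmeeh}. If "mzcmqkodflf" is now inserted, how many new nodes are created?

3

"mzcmqkod" is already a path in the trie; the remaining "flf" must be added.
New nodes needed: |"mzcmqkodflf"| − 8 = 11 − 8 = 3.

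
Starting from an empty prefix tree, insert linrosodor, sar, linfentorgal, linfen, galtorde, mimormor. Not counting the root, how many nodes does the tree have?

38

Insert word by word; a character creates a node only if that edge doesn't already exist:
  "linrosodor" → 10 new (l, i, n, r, o, s, o, d, o, r)
  "sar" → 3 new (s, a, r)
  "linfentorgal" → prefix "lin" already present; 9 new (f, e, n, t, o, r, g, a, l)
  "linfen" → prefix "linfen" already present; 0 new (none)
  "galtorde" → 8 new (g, a, l, t, o, r, d, e)
  "mimormor" → 8 new (m, i, m, o, r, m, o, r)
Total nodes = 10 + 3 + 9 + 0 + 8 + 8 = 38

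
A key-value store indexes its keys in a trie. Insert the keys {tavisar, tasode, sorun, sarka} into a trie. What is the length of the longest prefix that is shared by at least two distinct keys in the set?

2

The deepest shared node is where two words last agree before diverging.
"tasode" and "tavisar" agree on "ta" (2 characters) before diverging; nothing deeper is shared.
Longest shared-prefix length: 2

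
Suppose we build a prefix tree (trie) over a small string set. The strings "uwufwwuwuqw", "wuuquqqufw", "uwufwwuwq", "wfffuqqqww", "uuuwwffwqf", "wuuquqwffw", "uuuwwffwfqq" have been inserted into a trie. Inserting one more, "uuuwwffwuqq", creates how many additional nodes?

"uuuwwffw" is already a path in the trie; the remaining "uqq" must be added.
So 11 − 8 = 3 new nodes.

3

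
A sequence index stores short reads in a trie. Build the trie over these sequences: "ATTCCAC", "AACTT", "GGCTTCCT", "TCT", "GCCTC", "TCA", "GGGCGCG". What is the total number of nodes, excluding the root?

Count nodes per top-level branch (shared prefixes stored once):
  'A'-branch (AACTT, ATTCCAC): 11 nodes
  'G'-branch (GCCTC, GGCTTCCT, GGGCGCG): 17 nodes
  'T'-branch (TCA, TCT): 4 nodes
Sum: 32

32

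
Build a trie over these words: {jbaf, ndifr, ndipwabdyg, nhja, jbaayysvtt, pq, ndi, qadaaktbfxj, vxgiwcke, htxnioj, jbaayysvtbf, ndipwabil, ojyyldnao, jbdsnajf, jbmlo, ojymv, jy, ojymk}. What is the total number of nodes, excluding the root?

Count nodes per top-level branch (shared prefixes stored once):
  'h'-branch (htxnioj): 7 nodes
  'j'-branch (jbaayysvtbf, jbaayysvtt, jbaf, jbdsnajf, jbmlo, jy): 23 nodes
  'n'-branch (ndi, ndifr, ndipwabdyg, ndipwabil, nhja): 17 nodes
  'o'-branch (ojymk, ojymv, ojyyldnao): 12 nodes
  'p'-branch (pq): 2 nodes
  'q'-branch (qadaaktbfxj): 11 nodes
  'v'-branch (vxgiwcke): 8 nodes
Sum: 80

80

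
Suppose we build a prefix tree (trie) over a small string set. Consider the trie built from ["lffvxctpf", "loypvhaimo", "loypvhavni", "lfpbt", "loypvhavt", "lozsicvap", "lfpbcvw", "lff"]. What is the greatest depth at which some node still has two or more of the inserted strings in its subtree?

8

Look for the deepest trie node that still has at least two words in its subtree.
e.g. "loypvhavni" and "loypvhavt" share the prefix "loypvhav" of length 8; no pair shares a longer one.
Longest shared-prefix length: 8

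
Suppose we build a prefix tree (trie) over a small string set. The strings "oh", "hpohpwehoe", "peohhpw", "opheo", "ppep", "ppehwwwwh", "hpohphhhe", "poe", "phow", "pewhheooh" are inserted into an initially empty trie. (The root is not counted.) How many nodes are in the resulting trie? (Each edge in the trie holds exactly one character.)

48

Count nodes per top-level branch (shared prefixes stored once):
  'h'-branch (hpohphhhe, hpohpwehoe): 14 nodes
  'o'-branch (oh, opheo): 6 nodes
  'p'-branch (peohhpw, pewhheooh, phow, poe, ppehwwwwh, ppep): 28 nodes
Sum: 48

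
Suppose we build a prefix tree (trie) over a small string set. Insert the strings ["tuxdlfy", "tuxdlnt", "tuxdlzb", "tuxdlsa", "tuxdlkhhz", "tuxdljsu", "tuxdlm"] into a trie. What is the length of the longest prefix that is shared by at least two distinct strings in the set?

5

Look for the deepest trie node that still has at least two words in its subtree.
"tuxdlfy" and "tuxdljsu" agree on "tuxdl" (5 characters) before diverging; nothing deeper is shared.
Longest shared-prefix length: 5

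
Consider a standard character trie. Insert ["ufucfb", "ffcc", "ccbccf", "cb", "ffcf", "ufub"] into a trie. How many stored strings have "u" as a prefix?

2

Traverse to the node for "u", then collect every word in that subtree.
Matches: "ufub", "ufucfb"
Count: 2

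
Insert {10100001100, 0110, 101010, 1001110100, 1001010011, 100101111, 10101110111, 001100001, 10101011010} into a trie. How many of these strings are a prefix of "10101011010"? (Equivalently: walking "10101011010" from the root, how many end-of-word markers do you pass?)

2

Walk "10101011010" from the root; an end-of-word marker is hit whenever a stored word is a prefix of "10101011010".
Prefixes of the query that are stored words: "101010", "10101011010"
Count: 2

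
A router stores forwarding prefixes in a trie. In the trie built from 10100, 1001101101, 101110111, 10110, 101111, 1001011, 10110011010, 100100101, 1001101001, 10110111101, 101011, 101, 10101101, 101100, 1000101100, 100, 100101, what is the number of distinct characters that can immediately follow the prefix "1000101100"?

0

The children of the "1000101100" node are the distinct next characters among strings starting with "1000101100".
No stored string extends past "1000101100".
That node has 0 child edges.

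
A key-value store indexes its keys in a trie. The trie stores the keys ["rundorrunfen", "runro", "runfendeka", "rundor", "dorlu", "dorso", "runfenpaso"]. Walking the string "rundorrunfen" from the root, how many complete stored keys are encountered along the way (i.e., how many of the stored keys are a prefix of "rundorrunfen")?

Walk "rundorrunfen" from the root; an end-of-word marker is hit whenever a stored word is a prefix of "rundorrunfen".
Prefixes of the query that are stored words: "rundor", "rundorrunfen"
Count: 2

2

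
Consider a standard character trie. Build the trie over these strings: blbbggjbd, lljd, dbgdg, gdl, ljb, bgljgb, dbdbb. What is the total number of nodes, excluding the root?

31

Count nodes per top-level branch (shared prefixes stored once):
  'b'-branch (bgljgb, blbbggjbd): 14 nodes
  'd'-branch (dbdbb, dbgdg): 8 nodes
  'g'-branch (gdl): 3 nodes
  'l'-branch (ljb, lljd): 6 nodes
Sum: 31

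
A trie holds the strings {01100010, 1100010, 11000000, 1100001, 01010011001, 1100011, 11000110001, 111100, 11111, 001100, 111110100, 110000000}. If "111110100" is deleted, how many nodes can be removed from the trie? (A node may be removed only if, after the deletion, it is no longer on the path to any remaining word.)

A node on "111110100"'s path can go only if nothing else ends at it or branches off below it.
The suffix "0100" (4 nodes) is used only by "111110100"; "11111" is itself a stored word, so pruning stops there.
Nodes removed: 4

4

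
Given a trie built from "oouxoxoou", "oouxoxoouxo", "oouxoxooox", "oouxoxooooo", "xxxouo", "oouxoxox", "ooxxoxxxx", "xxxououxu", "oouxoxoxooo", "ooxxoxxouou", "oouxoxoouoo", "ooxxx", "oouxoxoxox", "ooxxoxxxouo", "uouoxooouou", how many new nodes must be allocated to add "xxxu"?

1

"xxx" is already a path in the trie; the remaining "u" must be added.
So 4 − 3 = 1 new nodes.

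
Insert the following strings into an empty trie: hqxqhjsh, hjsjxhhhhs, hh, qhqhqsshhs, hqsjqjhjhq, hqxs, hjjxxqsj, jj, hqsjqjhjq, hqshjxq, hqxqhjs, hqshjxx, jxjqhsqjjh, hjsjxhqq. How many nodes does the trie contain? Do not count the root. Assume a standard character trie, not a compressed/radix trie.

Insert word by word; a character creates a node only if that edge doesn't already exist:
  "hqxqhjsh" → 8 new (h, q, x, q, h, j, s, h)
  "hjsjxhhhhs" → prefix "h" already present; 9 new (j, s, j, x, h, h, h, h, s)
  "hh" → prefix "h" already present; 1 new (h)
  "qhqhqsshhs" → 10 new (q, h, q, h, q, s, s, h, h, s)
  "hqsjqjhjhq" → prefix "hq" already present; 8 new (s, j, q, j, h, j, h, q)
  "hqxs" → prefix "hqx" already present; 1 new (s)
  "hjjxxqsj" → prefix "hj" already present; 6 new (j, x, x, q, s, j)
  "jj" → 2 new (j, j)
  "hqsjqjhjq" → prefix "hqsjqjhj" already present; 1 new (q)
  "hqshjxq" → prefix "hqs" already present; 4 new (h, j, x, q)
  "hqxqhjs" → prefix "hqxqhjs" already present; 0 new (none)
  "hqshjxx" → prefix "hqshjx" already present; 1 new (x)
  "jxjqhsqjjh" → prefix "j" already present; 9 new (x, j, q, h, s, q, j, j, h)
  "hjsjxhqq" → prefix "hjsjxh" already present; 2 new (q, q)
Total nodes = 8 + 9 + 1 + 10 + 8 + 1 + 6 + 2 + 1 + 4 + 0 + 1 + 9 + 2 = 62

62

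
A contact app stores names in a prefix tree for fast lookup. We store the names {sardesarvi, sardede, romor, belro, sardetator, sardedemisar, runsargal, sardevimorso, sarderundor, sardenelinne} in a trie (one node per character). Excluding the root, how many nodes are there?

For each word, the new-node count is its length minus the longest prefix already in the trie:
  "sardesarvi" → 10 new (s, a, r, d, e, s, a, r, v, i)
  "sardede" → prefix "sarde" already present; 2 new (d, e)
  "romor" → 5 new (r, o, m, o, r)
  "belro" → 5 new (b, e, l, r, o)
  "sardetator" → prefix "sarde" already present; 5 new (t, a, t, o, r)
  "sardedemisar" → prefix "sardede" already present; 5 new (m, i, s, a, r)
  "runsargal" → prefix "r" already present; 8 new (u, n, s, a, r, g, a, l)
  "sardevimorso" → prefix "sarde" already present; 7 new (v, i, m, o, r, s, o)
  "sarderundor" → prefix "sarde" already present; 6 new (r, u, n, d, o, r)
  "sardenelinne" → prefix "sarde" already present; 7 new (n, e, l, i, n, n, e)
Total nodes = 10 + 2 + 5 + 5 + 5 + 5 + 8 + 7 + 6 + 7 = 60

60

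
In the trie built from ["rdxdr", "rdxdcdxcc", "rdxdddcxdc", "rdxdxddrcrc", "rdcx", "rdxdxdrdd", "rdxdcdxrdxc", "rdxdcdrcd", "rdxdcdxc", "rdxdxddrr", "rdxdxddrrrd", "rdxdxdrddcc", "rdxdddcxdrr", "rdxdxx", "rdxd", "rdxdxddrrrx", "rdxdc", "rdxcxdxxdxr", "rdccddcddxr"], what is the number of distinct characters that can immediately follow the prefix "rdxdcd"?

Follow the path "rdxdcd" to its node, then look at its outgoing edges.
Distinct next characters after "rdxdcd": r, x.
That node has 2 child edges.

2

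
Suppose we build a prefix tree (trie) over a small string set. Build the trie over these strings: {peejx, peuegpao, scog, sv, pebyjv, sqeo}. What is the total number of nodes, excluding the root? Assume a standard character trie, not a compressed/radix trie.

Trace insertions, counting only characters that open a new branch:
  "peejx" → 5 new (p, e, e, j, x)
  "peuegpao" → prefix "pe" already present; 6 new (u, e, g, p, a, o)
  "scog" → 4 new (s, c, o, g)
  "sv" → prefix "s" already present; 1 new (v)
  "pebyjv" → prefix "pe" already present; 4 new (b, y, j, v)
  "sqeo" → prefix "s" already present; 3 new (q, e, o)
Total nodes = 5 + 6 + 4 + 1 + 4 + 3 = 23

23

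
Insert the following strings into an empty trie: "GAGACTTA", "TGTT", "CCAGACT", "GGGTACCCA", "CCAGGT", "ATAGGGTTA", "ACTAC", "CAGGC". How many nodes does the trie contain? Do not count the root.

46

For each word, the new-node count is its length minus the longest prefix already in the trie:
  "GAGACTTA" → 8 new (G, A, G, A, C, T, T, A)
  "TGTT" → 4 new (T, G, T, T)
  "CCAGACT" → 7 new (C, C, A, G, A, C, T)
  "GGGTACCCA" → prefix "G" already present; 8 new (G, G, T, A, C, C, C, A)
  "CCAGGT" → prefix "CCAG" already present; 2 new (G, T)
  "ATAGGGTTA" → 9 new (A, T, A, G, G, G, T, T, A)
  "ACTAC" → prefix "A" already present; 4 new (C, T, A, C)
  "CAGGC" → prefix "C" already present; 4 new (A, G, G, C)
Total nodes = 8 + 4 + 7 + 8 + 2 + 9 + 4 + 4 = 46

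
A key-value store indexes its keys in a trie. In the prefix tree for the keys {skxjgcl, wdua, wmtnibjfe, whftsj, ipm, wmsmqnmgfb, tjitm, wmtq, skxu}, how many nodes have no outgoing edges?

9

Leaves are exactly the stored words that no other stored word extends.
Those words: "ipm", "skxjgcl", "skxu", "tjitm", "wdua", "whftsj", "wmsmqnmgfb", "wmtnibjfe", "wmtq"
Leaf count: 9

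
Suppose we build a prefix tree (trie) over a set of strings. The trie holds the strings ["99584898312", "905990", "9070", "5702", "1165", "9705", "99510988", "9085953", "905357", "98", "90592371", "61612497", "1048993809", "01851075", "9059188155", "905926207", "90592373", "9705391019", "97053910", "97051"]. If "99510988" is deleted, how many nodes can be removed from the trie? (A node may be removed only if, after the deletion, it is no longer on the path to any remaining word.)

5

Walk "99510988" from the leaf back toward the root, removing each node that no remaining word uses.
The suffix "10988" (5 nodes) is used only by "99510988"; the node for "995" still has the child "8", so pruning stops there.
Nodes removed: 5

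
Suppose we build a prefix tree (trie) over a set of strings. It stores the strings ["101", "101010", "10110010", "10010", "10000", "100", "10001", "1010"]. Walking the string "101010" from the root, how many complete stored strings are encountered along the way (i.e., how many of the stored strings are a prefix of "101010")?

Walk "101010" from the root; an end-of-word marker is hit whenever a stored word is a prefix of "101010".
Prefixes of the query that are stored words: "101", "1010", "101010"
Count: 3

3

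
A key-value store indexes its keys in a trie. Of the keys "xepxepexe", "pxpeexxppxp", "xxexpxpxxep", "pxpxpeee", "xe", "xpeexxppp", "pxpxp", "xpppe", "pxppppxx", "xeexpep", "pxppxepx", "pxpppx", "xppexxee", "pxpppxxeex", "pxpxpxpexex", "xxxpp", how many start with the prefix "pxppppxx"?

1

Walk to "pxppppxx"; the words in its subtree are exactly those with that prefix.
Matches: "pxppppxx"
Count: 1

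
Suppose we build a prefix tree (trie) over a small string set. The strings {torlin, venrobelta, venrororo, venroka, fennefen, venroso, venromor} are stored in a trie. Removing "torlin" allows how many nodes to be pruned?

6

After clearing the end-marker at "torlin", prune upward until reaching a node still needed by another word.
No other word shares any prefix with "torlin", so all 6 of its nodes go.
Nodes removed: 6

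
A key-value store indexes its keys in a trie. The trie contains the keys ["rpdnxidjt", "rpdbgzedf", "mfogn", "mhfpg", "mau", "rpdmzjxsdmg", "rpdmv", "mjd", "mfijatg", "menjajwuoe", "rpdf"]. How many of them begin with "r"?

5

Traverse to the node for "r", then collect every word in that subtree.
Matches: "rpdbgzedf", "rpdf", "rpdmv", "rpdmzjxsdmg", "rpdnxidjt"
Count: 5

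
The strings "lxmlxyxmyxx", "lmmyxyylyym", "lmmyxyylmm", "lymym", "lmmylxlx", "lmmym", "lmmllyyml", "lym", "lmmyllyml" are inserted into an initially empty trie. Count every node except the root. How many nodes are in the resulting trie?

42

For each word, the new-node count is its length minus the longest prefix already in the trie:
  "lxmlxyxmyxx" → 11 new (l, x, m, l, x, y, x, m, y, x, x)
  "lmmyxyylyym" → prefix "l" already present; 10 new (m, m, y, x, y, y, l, y, y, m)
  "lmmyxyylmm" → prefix "lmmyxyyl" already present; 2 new (m, m)
  "lymym" → prefix "l" already present; 4 new (y, m, y, m)
  "lmmylxlx" → prefix "lmmy" already present; 4 new (l, x, l, x)
  "lmmym" → prefix "lmmy" already present; 1 new (m)
  "lmmllyyml" → prefix "lmm" already present; 6 new (l, l, y, y, m, l)
  "lym" → prefix "lym" already present; 0 new (none)
  "lmmyllyml" → prefix "lmmyl" already present; 4 new (l, y, m, l)
Total nodes = 11 + 10 + 2 + 4 + 4 + 1 + 6 + 0 + 4 = 42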